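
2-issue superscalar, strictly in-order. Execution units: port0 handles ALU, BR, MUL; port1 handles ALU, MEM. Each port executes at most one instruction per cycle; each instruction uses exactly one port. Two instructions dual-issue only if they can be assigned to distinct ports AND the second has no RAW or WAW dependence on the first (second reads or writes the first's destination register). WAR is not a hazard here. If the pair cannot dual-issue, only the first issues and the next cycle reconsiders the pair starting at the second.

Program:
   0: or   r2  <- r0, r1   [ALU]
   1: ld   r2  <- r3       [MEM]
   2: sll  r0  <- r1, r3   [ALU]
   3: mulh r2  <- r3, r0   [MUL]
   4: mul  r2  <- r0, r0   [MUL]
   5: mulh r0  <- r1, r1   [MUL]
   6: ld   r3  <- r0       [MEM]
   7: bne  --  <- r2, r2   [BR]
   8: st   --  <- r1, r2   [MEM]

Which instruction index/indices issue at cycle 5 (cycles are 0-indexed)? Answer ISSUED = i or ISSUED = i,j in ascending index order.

c0: i0 or.ALU  WAW r2
c1: i1+i2 ld.MEM sll.ALU  2-wide
c2: i3 mulh.MUL  no-port MUL/MUL
c3: i4 mul.MUL  no-port MUL/MUL
c4: i5 mulh.MUL  RAW r0
c5: i6+i7 ld.MEM bne.BR  2-wide
c6: i8 st.MEM  tail

ISSUED = 6,7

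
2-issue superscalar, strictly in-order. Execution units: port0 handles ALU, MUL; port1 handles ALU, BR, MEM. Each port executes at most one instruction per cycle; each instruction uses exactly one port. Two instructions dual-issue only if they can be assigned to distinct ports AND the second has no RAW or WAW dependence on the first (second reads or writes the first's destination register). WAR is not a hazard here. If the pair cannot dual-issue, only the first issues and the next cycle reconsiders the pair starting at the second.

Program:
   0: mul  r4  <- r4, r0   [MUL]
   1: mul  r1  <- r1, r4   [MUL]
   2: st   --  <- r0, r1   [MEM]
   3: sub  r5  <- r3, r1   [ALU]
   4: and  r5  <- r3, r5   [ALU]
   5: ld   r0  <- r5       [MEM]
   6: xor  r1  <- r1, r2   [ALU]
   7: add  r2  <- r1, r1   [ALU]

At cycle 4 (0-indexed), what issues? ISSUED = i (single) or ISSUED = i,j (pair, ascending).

ISSUED = 5,6

  cy0 -> i0 (mul.MUL) no-port MUL/MUL
  cy1 -> i1 (mul.MUL) RAW r1
  cy2 -> i2&i3 (st.MEM sub.ALU) pair
  cy3 -> i4 (and.ALU) RAW r5
  cy4 -> i5&i6 (ld.MEM xor.ALU) pair
  cy5 -> i7 (add.ALU) tail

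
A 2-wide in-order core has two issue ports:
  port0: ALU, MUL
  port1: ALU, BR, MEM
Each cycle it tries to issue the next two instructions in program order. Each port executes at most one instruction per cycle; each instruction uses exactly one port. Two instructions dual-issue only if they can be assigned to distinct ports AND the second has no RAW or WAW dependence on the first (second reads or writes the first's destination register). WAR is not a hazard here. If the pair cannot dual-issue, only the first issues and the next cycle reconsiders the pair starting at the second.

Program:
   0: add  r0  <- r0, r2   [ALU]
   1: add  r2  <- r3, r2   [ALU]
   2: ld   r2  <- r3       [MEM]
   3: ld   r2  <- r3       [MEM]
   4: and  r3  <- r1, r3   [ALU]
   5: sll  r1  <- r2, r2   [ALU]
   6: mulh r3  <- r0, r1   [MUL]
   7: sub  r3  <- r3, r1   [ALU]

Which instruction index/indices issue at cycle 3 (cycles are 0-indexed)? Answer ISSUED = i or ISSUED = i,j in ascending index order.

ISSUED = 5

  cy0 -> i0+i1 (add.ALU add.ALU) pair
  cy1 -> i2 (ld.MEM) no-port MEM/MEM
  cy2 -> i3+i4 (ld.MEM and.ALU) pair
  cy3 -> i5 (sll.ALU) RAW r1
  cy4 -> i6 (mulh.MUL) RAW+WAW r3
  cy5 -> i7 (sub.ALU) tail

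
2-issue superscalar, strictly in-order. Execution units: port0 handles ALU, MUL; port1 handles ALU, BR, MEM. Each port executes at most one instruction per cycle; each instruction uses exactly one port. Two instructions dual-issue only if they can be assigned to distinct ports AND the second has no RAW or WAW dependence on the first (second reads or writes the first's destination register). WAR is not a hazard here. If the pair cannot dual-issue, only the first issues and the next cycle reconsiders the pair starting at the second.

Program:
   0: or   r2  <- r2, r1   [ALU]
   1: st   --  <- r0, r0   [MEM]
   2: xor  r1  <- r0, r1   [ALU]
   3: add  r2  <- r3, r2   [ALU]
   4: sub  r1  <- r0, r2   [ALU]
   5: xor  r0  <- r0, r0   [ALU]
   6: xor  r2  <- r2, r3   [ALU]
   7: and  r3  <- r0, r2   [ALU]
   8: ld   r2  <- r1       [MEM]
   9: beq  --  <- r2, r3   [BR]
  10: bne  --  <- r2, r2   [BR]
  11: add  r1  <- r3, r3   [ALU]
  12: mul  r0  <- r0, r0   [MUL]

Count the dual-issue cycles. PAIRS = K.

0. or/st @i0&i1  | dual
1. xor/add @i2&i3  | dual
2. sub/xor @i4&i5  | dual
3. xor @i6  | RAW r2
4. and/ld @i7&i8  | dual
5. beq @i9  | no-port BR/BR
6. bne/add @i10&i11  | dual
7. mul @i12  | tail

PAIRS = 5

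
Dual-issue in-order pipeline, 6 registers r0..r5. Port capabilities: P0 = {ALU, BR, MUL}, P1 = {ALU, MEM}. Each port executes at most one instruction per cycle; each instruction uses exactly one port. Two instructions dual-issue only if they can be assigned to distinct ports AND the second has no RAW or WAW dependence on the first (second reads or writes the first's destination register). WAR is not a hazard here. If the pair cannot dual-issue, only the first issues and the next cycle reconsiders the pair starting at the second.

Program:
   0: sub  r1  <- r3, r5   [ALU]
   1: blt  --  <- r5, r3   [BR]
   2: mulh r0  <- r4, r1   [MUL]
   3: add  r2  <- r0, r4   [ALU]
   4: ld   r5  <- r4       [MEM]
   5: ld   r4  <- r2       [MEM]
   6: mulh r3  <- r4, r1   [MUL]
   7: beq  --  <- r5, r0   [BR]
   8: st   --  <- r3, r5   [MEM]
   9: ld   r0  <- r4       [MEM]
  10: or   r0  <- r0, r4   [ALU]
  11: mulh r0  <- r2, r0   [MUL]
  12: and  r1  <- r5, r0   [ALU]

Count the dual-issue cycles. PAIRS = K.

PAIRS = 3

c0: i0&i1 sub;blt  2-wide
c1: i2 mulh  RAW r0
c2: i3&i4 add;ld  2-wide
c3: i5 ld  RAW r4
c4: i6 mulh  no-port MUL/BR
c5: i7&i8 beq;st  2-wide
c6: i9 ld  RAW+WAW r0
c7: i10 or  RAW+WAW r0
c8: i11 mulh  RAW r0
c9: i12 and  tail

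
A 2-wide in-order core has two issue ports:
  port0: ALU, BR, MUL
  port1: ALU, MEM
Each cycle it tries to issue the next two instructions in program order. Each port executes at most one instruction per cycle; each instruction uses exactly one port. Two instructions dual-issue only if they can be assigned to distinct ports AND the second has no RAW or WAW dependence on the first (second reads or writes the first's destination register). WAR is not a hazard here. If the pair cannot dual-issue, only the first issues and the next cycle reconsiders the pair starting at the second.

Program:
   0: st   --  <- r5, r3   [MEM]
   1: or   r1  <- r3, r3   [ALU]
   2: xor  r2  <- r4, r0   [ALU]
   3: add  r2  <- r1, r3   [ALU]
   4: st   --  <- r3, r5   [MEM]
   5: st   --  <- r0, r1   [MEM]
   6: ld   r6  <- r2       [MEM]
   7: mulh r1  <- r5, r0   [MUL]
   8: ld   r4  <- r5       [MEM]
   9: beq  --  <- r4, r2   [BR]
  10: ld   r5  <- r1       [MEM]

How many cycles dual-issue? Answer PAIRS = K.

#0 head=0: st+or i0,i1 pair
#1 head=2: xor i2 WAW r2
#2 head=3: add+st i3,i4 pair
#3 head=5: st i5 no-port MEM/MEM
#4 head=6: ld+mulh i6,i7 pair
#5 head=8: ld i8 RAW r4
#6 head=9: beq+ld i9,i10 pair

PAIRS = 4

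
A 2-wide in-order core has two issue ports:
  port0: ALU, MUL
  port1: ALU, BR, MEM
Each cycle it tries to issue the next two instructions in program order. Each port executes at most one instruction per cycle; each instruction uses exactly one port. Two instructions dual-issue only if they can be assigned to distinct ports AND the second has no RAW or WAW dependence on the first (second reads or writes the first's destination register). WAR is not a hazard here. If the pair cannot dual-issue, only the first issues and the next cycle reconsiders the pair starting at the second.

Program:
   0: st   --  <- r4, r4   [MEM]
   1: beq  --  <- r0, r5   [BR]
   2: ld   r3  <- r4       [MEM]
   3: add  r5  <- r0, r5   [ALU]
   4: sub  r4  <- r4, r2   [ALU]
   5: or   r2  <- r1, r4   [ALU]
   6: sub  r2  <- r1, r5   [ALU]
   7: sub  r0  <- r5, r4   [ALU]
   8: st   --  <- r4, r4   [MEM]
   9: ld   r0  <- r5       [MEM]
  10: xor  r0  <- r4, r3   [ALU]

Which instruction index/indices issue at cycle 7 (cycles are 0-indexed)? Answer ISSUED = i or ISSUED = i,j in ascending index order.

t=0 i0:st.MEM ; no-port MEM/BR
t=1 i1:beq.BR ; no-port BR/MEM
t=2 i2/i3:ld.MEM;add.ALU ; dual
t=3 i4:sub.ALU ; RAW r4
t=4 i5:or.ALU ; WAW r2
t=5 i6/i7:sub.ALU;sub.ALU ; dual
t=6 i8:st.MEM ; no-port MEM/MEM
t=7 i9:ld.MEM ; WAW r0
t=8 i10:xor.ALU ; tail

ISSUED = 9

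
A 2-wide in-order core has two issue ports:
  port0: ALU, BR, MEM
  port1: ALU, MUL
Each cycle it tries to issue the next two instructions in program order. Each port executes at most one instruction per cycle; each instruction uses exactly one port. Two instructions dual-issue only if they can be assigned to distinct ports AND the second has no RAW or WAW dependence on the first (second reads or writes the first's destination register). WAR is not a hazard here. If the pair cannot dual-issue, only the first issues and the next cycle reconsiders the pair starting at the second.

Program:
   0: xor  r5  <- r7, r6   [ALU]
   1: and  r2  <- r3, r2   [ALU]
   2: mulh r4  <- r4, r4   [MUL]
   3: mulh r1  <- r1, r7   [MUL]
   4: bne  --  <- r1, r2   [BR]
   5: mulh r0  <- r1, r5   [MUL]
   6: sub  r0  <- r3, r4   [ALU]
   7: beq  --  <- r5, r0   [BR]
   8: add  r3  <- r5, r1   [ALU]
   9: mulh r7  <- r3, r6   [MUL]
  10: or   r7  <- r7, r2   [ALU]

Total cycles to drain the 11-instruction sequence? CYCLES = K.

CYCLES = 8

t=0 i0+i1:xor;and ; dual
t=1 i2:mulh ; no-port MUL/MUL
t=2 i3:mulh ; RAW r1
t=3 i4+i5:bne;mulh ; dual
t=4 i6:sub ; RAW r0
t=5 i7+i8:beq;add ; dual
t=6 i9:mulh ; RAW+WAW r7
t=7 i10:or ; tail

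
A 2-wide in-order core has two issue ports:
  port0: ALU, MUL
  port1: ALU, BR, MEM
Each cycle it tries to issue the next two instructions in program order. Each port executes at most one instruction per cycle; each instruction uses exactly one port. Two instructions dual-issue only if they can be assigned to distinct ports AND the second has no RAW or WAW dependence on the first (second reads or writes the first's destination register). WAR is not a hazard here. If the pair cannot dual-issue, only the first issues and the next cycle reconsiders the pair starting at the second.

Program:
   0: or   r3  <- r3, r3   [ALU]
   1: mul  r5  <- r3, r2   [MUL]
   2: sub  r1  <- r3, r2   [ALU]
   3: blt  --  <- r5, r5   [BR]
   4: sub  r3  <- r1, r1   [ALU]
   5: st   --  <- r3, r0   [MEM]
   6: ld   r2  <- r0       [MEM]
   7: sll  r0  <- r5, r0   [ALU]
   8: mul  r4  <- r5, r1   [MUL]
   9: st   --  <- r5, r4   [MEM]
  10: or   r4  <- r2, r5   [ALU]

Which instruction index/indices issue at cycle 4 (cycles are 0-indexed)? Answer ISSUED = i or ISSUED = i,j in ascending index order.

ISSUED = 6,7

c0: i0 or.ALU  RAW r3
c1: i1/i2 mul.MUL/sub.ALU  dual
c2: i3/i4 blt.BR/sub.ALU  dual
c3: i5 st.MEM  no-port MEM/MEM
c4: i6/i7 ld.MEM/sll.ALU  dual
c5: i8 mul.MUL  RAW r4
c6: i9/i10 st.MEM/or.ALU  dual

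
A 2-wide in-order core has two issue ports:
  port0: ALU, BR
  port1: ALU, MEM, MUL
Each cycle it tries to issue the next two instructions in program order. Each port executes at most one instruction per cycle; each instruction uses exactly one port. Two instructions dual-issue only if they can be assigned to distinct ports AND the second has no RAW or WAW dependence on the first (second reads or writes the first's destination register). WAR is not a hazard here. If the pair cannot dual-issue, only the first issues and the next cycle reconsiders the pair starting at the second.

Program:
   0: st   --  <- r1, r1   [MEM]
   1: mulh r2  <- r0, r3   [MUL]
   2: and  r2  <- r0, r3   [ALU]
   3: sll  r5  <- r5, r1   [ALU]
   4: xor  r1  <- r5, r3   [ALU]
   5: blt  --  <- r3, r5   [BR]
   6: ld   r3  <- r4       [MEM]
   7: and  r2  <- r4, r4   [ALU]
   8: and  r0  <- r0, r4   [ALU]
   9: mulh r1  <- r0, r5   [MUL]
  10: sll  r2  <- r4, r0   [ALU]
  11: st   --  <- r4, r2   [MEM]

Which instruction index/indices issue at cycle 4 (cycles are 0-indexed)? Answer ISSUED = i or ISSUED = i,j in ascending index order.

#0 head=0: st i0 no-port MEM/MUL
#1 head=1: mulh i1 WAW r2
#2 head=2: and sll i2/i3 pair
#3 head=4: xor blt i4/i5 pair
#4 head=6: ld and i6/i7 pair
#5 head=8: and i8 RAW r0
#6 head=9: mulh sll i9/i10 pair
#7 head=11: st i11 tail

ISSUED = 6,7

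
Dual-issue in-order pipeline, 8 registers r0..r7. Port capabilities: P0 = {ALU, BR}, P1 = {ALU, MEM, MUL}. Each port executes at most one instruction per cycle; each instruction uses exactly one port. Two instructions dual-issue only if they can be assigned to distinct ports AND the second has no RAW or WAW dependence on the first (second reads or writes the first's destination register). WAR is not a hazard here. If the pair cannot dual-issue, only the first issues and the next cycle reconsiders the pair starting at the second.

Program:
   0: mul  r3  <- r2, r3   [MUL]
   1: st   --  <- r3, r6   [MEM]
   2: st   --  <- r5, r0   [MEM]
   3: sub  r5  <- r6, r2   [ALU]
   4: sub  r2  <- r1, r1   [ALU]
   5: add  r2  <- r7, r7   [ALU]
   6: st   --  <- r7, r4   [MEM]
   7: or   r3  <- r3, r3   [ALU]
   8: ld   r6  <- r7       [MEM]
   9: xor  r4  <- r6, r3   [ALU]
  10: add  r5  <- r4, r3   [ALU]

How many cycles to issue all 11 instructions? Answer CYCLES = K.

CYCLES = 8

  cy0 -> i0 (mul) no-port MUL/MEM
  cy1 -> i1 (st) no-port MEM/MEM
  cy2 -> i2+i3 (st;sub) 2-wide
  cy3 -> i4 (sub) WAW r2
  cy4 -> i5+i6 (add;st) 2-wide
  cy5 -> i7+i8 (or;ld) 2-wide
  cy6 -> i9 (xor) RAW r4
  cy7 -> i10 (add) tail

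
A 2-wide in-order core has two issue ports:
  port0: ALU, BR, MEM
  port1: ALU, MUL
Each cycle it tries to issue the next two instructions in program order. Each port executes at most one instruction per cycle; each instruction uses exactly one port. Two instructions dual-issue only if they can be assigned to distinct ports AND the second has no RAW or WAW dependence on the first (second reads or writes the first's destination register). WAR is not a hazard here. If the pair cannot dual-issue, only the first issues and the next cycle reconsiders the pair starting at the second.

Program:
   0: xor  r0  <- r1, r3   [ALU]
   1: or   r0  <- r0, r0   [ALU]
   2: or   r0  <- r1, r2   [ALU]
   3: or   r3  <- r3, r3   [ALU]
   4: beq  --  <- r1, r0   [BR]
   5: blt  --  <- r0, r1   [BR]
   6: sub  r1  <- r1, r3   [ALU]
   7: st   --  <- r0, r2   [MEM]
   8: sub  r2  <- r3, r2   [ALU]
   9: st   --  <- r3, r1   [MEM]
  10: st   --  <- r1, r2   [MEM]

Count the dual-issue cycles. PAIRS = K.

PAIRS = 3

#0 head=0: xor.ALU i0 RAW+WAW r0
#1 head=1: or.ALU i1 WAW r0
#2 head=2: or.ALU or.ALU i2&i3 pair
#3 head=4: beq.BR i4 no-port BR/BR
#4 head=5: blt.BR sub.ALU i5&i6 pair
#5 head=7: st.MEM sub.ALU i7&i8 pair
#6 head=9: st.MEM i9 no-port MEM/MEM
#7 head=10: st.MEM i10 tail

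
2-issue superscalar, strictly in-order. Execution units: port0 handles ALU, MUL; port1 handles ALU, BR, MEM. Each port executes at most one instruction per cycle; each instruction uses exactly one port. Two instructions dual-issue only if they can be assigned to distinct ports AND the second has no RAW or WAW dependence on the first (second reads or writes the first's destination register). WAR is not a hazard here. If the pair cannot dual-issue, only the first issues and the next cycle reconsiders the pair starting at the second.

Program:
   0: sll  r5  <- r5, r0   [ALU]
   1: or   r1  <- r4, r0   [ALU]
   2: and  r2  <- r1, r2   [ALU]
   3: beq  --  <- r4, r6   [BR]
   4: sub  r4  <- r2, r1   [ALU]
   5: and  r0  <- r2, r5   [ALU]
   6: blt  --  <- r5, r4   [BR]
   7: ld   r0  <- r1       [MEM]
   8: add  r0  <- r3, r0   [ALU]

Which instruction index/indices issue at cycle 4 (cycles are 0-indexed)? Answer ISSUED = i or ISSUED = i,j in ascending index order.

  cy0 -> i0,i1 (sll.ALU/or.ALU) pair
  cy1 -> i2,i3 (and.ALU/beq.BR) pair
  cy2 -> i4,i5 (sub.ALU/and.ALU) pair
  cy3 -> i6 (blt.BR) no-port BR/MEM
  cy4 -> i7 (ld.MEM) RAW+WAW r0
  cy5 -> i8 (add.ALU) tail

ISSUED = 7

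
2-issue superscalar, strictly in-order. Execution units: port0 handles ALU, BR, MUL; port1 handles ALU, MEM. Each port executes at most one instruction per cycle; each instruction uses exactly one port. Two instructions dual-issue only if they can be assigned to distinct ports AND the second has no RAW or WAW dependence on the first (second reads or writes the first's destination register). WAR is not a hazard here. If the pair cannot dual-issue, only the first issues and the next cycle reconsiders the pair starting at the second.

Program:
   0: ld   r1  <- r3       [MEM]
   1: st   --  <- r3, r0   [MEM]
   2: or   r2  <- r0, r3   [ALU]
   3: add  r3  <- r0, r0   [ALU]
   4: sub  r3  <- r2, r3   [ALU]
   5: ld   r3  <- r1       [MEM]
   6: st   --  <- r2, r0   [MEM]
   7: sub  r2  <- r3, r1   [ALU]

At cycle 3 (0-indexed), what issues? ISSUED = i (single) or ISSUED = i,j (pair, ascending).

ISSUED = 4

0. ld @i0  | no-port MEM/MEM
1. st or @i1,i2  | dual
2. add @i3  | RAW+WAW r3
3. sub @i4  | WAW r3
4. ld @i5  | no-port MEM/MEM
5. st sub @i6,i7  | dual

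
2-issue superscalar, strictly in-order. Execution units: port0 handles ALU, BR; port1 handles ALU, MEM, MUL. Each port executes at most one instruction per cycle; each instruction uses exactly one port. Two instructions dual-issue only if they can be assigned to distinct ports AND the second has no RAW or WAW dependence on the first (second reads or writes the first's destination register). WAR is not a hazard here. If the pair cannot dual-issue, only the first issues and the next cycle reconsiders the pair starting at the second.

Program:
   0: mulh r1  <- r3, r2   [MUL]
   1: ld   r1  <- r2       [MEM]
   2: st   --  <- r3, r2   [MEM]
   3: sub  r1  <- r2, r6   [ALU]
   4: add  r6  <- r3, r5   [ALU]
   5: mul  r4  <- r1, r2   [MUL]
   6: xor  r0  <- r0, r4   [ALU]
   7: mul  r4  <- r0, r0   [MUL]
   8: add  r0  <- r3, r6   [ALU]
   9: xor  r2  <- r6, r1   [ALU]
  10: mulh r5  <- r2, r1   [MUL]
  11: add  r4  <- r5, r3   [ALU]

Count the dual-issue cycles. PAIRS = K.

PAIRS = 3

#0 head=0: mulh i0 no-port MUL/MEM
#1 head=1: ld i1 no-port MEM/MEM
#2 head=2: st;sub i2&i3 pair
#3 head=4: add;mul i4&i5 pair
#4 head=6: xor i6 RAW r0
#5 head=7: mul;add i7&i8 pair
#6 head=9: xor i9 RAW r2
#7 head=10: mulh i10 RAW r5
#8 head=11: add i11 tail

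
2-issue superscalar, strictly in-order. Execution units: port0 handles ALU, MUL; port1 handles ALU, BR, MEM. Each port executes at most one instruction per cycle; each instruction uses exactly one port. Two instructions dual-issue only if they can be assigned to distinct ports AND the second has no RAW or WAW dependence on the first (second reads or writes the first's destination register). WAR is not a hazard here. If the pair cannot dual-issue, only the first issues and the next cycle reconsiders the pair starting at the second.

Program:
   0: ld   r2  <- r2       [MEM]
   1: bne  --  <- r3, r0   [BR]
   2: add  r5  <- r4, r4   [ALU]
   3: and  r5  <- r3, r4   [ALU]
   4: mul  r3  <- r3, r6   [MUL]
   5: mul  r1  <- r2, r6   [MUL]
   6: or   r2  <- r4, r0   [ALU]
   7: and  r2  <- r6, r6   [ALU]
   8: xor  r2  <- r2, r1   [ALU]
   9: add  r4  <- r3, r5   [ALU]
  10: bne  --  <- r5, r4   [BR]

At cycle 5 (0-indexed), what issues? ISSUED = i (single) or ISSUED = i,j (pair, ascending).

c0: i0 ld.MEM  no-port MEM/BR
c1: i1&i2 bne.BR+add.ALU  pair
c2: i3&i4 and.ALU+mul.MUL  pair
c3: i5&i6 mul.MUL+or.ALU  pair
c4: i7 and.ALU  RAW+WAW r2
c5: i8&i9 xor.ALU+add.ALU  pair
c6: i10 bne.BR  tail

ISSUED = 8,9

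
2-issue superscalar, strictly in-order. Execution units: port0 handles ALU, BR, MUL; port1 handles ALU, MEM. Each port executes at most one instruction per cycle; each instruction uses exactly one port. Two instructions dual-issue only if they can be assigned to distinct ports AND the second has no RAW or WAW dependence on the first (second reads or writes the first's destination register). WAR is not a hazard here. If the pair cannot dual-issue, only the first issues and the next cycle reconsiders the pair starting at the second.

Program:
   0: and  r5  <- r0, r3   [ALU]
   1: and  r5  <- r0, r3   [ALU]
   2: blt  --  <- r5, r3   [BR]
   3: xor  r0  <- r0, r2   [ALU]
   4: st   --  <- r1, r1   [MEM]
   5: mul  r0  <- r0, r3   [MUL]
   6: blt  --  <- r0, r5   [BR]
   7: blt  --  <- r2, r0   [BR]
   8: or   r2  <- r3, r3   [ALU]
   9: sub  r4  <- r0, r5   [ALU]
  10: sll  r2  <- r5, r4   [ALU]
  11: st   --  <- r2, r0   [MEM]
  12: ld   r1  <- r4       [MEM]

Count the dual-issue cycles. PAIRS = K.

0. and.ALU @i0  | WAW r5
1. and.ALU @i1  | RAW r5
2. blt.BR+xor.ALU @i2,i3  | dual
3. st.MEM+mul.MUL @i4,i5  | dual
4. blt.BR @i6  | no-port BR/BR
5. blt.BR+or.ALU @i7,i8  | dual
6. sub.ALU @i9  | RAW r4
7. sll.ALU @i10  | RAW r2
8. st.MEM @i11  | no-port MEM/MEM
9. ld.MEM @i12  | tail

PAIRS = 3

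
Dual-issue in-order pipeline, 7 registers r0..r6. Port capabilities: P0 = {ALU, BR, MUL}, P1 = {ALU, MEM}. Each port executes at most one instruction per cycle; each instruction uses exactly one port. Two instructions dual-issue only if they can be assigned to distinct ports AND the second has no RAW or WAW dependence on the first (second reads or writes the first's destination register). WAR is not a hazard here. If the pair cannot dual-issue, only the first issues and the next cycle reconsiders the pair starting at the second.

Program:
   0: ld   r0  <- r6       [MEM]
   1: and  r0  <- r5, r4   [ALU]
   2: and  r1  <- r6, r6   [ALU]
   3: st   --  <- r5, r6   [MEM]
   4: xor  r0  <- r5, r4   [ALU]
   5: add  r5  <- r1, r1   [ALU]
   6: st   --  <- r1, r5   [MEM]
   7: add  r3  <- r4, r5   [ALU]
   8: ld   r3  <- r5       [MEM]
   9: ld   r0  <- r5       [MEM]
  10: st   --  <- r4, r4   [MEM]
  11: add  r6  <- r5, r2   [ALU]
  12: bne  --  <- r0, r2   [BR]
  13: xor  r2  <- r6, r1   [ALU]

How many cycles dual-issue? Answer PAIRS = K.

PAIRS = 5

  cy0 -> i0 (ld.MEM) WAW r0
  cy1 -> i1/i2 (and.ALU;and.ALU) 2-wide
  cy2 -> i3/i4 (st.MEM;xor.ALU) 2-wide
  cy3 -> i5 (add.ALU) RAW r5
  cy4 -> i6/i7 (st.MEM;add.ALU) 2-wide
  cy5 -> i8 (ld.MEM) no-port MEM/MEM
  cy6 -> i9 (ld.MEM) no-port MEM/MEM
  cy7 -> i10/i11 (st.MEM;add.ALU) 2-wide
  cy8 -> i12/i13 (bne.BR;xor.ALU) 2-wide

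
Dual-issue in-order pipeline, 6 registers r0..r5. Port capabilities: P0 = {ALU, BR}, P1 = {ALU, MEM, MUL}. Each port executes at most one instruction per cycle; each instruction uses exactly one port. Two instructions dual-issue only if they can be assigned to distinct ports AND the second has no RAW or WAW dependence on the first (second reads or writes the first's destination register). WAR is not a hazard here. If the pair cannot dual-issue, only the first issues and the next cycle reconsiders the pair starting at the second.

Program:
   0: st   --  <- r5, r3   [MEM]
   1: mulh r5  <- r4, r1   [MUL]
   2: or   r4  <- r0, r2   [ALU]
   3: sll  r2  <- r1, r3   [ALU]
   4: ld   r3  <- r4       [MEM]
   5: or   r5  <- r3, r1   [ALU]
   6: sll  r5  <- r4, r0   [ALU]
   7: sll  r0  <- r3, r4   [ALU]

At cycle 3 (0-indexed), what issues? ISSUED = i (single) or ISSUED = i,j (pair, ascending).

  cy0 -> i0 (st.MEM) no-port MEM/MUL
  cy1 -> i1/i2 (mulh.MUL;or.ALU) pair
  cy2 -> i3/i4 (sll.ALU;ld.MEM) pair
  cy3 -> i5 (or.ALU) WAW r5
  cy4 -> i6/i7 (sll.ALU;sll.ALU) pair

ISSUED = 5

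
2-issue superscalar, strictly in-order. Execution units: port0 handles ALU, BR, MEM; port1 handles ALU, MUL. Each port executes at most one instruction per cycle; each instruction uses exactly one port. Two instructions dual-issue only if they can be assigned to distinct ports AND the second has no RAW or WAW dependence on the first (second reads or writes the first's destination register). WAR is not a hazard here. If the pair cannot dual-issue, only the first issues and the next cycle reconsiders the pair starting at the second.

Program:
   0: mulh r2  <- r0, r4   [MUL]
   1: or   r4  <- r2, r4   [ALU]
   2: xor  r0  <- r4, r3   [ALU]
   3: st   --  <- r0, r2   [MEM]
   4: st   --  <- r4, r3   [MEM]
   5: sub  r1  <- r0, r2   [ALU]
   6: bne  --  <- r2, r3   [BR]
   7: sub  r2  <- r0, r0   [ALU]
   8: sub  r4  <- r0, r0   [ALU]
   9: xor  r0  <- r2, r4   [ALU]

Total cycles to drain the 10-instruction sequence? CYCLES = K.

CYCLES = 8

t=0 i0:mulh.MUL ; RAW r2
t=1 i1:or.ALU ; RAW r4
t=2 i2:xor.ALU ; RAW r0
t=3 i3:st.MEM ; no-port MEM/MEM
t=4 i4,i5:st.MEM;sub.ALU ; pair
t=5 i6,i7:bne.BR;sub.ALU ; pair
t=6 i8:sub.ALU ; RAW r4
t=7 i9:xor.ALU ; tail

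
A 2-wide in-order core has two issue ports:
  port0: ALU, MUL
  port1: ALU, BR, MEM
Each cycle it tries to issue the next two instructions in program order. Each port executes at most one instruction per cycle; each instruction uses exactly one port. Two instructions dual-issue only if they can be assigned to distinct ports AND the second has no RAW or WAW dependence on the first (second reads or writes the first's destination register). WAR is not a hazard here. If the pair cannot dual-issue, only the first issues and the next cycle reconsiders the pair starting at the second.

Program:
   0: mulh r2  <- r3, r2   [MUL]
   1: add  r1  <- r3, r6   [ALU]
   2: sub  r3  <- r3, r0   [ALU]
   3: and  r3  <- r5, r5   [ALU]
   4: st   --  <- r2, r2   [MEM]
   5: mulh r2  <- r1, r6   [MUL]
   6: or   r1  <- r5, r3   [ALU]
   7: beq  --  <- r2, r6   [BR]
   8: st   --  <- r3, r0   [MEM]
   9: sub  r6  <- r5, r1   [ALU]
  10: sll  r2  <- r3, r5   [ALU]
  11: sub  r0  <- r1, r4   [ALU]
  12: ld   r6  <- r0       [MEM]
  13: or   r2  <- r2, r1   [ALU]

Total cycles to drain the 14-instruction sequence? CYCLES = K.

[0] i0+i1  mulh+add  -- pair
[1] i2  sub  -- WAW r3
[2] i3+i4  and+st  -- pair
[3] i5+i6  mulh+or  -- pair
[4] i7  beq  -- no-port BR/MEM
[5] i8+i9  st+sub  -- pair
[6] i10+i11  sll+sub  -- pair
[7] i12+i13  ld+or  -- pair

CYCLES = 8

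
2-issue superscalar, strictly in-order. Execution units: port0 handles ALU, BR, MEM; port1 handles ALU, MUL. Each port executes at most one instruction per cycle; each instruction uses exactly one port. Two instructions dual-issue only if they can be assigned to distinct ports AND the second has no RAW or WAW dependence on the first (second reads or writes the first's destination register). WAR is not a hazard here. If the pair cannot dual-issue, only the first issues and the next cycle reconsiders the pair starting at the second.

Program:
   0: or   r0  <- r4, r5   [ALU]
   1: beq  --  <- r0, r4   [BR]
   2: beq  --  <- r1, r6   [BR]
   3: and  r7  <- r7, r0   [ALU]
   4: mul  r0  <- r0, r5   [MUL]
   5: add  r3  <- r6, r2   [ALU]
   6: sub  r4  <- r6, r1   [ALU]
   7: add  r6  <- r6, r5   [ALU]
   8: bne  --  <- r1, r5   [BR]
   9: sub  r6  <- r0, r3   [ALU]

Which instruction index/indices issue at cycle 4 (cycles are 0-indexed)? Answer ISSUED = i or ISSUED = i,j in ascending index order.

t=0 i0:or.ALU ; RAW r0
t=1 i1:beq.BR ; no-port BR/BR
t=2 i2/i3:beq.BR and.ALU ; pair
t=3 i4/i5:mul.MUL add.ALU ; pair
t=4 i6/i7:sub.ALU add.ALU ; pair
t=5 i8/i9:bne.BR sub.ALU ; pair

ISSUED = 6,7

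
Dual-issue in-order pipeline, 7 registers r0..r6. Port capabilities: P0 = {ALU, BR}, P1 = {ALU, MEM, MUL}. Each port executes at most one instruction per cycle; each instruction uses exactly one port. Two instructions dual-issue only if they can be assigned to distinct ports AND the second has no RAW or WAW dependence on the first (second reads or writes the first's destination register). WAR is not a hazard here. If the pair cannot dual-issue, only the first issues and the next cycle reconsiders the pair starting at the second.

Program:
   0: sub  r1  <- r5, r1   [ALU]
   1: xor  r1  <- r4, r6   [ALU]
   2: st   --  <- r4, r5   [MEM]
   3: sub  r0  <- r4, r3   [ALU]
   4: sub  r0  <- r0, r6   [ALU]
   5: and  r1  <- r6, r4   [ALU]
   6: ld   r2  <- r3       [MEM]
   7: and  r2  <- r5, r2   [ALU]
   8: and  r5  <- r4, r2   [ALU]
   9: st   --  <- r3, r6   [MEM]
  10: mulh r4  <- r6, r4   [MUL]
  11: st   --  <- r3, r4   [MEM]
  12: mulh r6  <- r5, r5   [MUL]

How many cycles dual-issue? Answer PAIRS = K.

#0 head=0: sub i0 WAW r1
#1 head=1: xor+st i1&i2 pair
#2 head=3: sub i3 RAW+WAW r0
#3 head=4: sub+and i4&i5 pair
#4 head=6: ld i6 RAW+WAW r2
#5 head=7: and i7 RAW r2
#6 head=8: and+st i8&i9 pair
#7 head=10: mulh i10 no-port MUL/MEM
#8 head=11: st i11 no-port MEM/MUL
#9 head=12: mulh i12 tail

PAIRS = 3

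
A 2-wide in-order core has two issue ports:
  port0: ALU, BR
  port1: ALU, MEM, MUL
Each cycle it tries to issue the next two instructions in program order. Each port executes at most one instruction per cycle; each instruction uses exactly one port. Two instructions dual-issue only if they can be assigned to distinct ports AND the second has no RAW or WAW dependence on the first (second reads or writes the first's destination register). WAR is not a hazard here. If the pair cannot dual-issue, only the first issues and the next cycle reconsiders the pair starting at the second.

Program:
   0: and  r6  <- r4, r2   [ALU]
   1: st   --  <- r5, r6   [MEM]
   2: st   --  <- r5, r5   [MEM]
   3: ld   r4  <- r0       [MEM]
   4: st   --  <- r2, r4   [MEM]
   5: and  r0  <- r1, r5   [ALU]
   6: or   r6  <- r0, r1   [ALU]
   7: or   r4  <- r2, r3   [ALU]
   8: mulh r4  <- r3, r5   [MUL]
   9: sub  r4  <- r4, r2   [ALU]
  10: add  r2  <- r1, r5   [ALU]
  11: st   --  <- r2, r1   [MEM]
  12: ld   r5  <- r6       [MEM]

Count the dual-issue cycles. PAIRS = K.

PAIRS = 3

t=0 i0:and ; RAW r6
t=1 i1:st ; no-port MEM/MEM
t=2 i2:st ; no-port MEM/MEM
t=3 i3:ld ; no-port MEM/MEM
t=4 i4&i5:st and ; dual
t=5 i6&i7:or or ; dual
t=6 i8:mulh ; RAW+WAW r4
t=7 i9&i10:sub add ; dual
t=8 i11:st ; no-port MEM/MEM
t=9 i12:ld ; tail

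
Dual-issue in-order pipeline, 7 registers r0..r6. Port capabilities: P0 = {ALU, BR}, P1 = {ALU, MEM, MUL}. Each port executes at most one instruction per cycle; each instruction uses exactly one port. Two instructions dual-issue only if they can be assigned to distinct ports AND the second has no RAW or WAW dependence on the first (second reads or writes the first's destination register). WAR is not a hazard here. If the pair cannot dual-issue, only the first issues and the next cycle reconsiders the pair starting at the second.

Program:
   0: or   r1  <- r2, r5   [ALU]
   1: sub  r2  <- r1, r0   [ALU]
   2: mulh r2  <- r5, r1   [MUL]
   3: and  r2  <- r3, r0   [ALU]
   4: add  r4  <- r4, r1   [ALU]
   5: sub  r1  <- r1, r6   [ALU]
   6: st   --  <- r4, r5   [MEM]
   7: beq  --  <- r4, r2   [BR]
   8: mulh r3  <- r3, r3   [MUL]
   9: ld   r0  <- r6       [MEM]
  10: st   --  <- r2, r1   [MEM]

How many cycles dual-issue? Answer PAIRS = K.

#0 head=0: or i0 RAW r1
#1 head=1: sub i1 WAW r2
#2 head=2: mulh i2 WAW r2
#3 head=3: and;add i3,i4 dual
#4 head=5: sub;st i5,i6 dual
#5 head=7: beq;mulh i7,i8 dual
#6 head=9: ld i9 no-port MEM/MEM
#7 head=10: st i10 tail

PAIRS = 3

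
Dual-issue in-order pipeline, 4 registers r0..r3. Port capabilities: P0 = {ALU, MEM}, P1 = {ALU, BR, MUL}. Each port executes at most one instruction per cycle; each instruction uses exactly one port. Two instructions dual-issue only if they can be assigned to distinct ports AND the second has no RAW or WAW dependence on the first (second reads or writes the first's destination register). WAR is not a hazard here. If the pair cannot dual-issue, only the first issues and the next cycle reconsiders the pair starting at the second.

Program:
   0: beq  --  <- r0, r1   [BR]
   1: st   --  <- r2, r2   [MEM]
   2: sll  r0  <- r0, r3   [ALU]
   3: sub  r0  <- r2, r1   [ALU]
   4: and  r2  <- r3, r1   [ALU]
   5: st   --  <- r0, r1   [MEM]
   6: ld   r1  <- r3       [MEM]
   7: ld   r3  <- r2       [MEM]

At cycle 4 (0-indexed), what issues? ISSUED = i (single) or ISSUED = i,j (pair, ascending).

  cy0 -> i0,i1 (beq.BR;st.MEM) pair
  cy1 -> i2 (sll.ALU) WAW r0
  cy2 -> i3,i4 (sub.ALU;and.ALU) pair
  cy3 -> i5 (st.MEM) no-port MEM/MEM
  cy4 -> i6 (ld.MEM) no-port MEM/MEM
  cy5 -> i7 (ld.MEM) tail

ISSUED = 6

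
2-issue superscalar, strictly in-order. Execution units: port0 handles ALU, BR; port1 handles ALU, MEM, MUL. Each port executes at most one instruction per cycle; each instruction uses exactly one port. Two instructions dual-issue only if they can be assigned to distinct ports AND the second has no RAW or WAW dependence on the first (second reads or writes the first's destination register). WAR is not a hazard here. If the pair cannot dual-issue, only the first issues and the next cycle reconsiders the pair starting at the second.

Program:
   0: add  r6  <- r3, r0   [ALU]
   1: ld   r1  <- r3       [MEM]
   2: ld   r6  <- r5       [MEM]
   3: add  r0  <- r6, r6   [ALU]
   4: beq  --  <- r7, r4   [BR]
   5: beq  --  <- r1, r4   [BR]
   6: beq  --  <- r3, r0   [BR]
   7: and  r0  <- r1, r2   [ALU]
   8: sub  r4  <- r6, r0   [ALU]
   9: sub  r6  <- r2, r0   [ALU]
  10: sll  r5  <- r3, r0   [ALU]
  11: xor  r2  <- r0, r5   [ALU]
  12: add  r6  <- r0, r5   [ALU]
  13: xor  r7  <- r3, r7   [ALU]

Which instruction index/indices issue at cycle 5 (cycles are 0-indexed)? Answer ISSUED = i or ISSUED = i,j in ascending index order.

ISSUED = 8,9

#0 head=0: add/ld i0+i1 dual
#1 head=2: ld i2 RAW r6
#2 head=3: add/beq i3+i4 dual
#3 head=5: beq i5 no-port BR/BR
#4 head=6: beq/and i6+i7 dual
#5 head=8: sub/sub i8+i9 dual
#6 head=10: sll i10 RAW r5
#7 head=11: xor/add i11+i12 dual
#8 head=13: xor i13 tail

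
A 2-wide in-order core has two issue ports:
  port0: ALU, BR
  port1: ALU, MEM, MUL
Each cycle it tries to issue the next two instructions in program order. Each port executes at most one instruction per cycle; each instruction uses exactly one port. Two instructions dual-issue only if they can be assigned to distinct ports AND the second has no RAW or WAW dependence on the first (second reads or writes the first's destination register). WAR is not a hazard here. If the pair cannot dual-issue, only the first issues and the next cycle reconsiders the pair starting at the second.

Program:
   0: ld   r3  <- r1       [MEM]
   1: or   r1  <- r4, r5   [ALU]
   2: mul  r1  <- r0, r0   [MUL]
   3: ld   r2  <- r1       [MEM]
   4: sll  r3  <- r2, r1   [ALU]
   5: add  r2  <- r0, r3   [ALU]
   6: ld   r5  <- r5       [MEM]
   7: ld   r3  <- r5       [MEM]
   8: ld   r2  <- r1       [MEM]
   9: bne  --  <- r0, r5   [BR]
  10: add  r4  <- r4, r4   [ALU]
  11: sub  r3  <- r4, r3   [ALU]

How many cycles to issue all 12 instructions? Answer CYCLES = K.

CYCLES = 9

[0] i0/i1  ld.MEM+or.ALU  -- 2-wide
[1] i2  mul.MUL  -- no-port MUL/MEM
[2] i3  ld.MEM  -- RAW r2
[3] i4  sll.ALU  -- RAW r3
[4] i5/i6  add.ALU+ld.MEM  -- 2-wide
[5] i7  ld.MEM  -- no-port MEM/MEM
[6] i8/i9  ld.MEM+bne.BR  -- 2-wide
[7] i10  add.ALU  -- RAW r4
[8] i11  sub.ALU  -- tail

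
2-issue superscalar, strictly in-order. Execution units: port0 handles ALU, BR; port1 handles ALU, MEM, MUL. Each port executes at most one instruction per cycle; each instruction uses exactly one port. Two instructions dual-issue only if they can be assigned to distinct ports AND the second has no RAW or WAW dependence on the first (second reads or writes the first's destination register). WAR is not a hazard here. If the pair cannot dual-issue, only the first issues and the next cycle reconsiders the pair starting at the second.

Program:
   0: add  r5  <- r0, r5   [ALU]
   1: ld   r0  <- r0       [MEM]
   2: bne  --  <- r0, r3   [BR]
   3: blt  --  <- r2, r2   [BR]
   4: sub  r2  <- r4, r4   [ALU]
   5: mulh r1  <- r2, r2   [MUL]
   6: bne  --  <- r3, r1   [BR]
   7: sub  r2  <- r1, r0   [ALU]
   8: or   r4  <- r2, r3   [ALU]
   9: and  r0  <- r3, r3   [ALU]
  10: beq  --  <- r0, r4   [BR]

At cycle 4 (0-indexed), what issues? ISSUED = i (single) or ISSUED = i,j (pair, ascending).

t=0 i0,i1:add;ld ; dual
t=1 i2:bne ; no-port BR/BR
t=2 i3,i4:blt;sub ; dual
t=3 i5:mulh ; RAW r1
t=4 i6,i7:bne;sub ; dual
t=5 i8,i9:or;and ; dual
t=6 i10:beq ; tail

ISSUED = 6,7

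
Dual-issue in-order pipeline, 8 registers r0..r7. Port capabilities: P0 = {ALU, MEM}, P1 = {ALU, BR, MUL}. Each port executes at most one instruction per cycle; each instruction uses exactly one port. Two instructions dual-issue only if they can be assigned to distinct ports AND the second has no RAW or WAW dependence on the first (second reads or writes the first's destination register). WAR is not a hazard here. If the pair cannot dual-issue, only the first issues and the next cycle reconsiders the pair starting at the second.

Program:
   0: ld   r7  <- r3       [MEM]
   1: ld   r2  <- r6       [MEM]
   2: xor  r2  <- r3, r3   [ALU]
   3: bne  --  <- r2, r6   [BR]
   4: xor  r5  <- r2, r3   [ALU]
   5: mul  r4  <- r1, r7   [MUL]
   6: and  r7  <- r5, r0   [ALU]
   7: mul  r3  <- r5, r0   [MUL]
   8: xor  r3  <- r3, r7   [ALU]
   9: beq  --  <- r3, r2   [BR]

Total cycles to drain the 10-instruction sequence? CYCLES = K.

c0: i0 ld  no-port MEM/MEM
c1: i1 ld  WAW r2
c2: i2 xor  RAW r2
c3: i3,i4 bne xor  pair
c4: i5,i6 mul and  pair
c5: i7 mul  RAW+WAW r3
c6: i8 xor  RAW r3
c7: i9 beq  tail

CYCLES = 8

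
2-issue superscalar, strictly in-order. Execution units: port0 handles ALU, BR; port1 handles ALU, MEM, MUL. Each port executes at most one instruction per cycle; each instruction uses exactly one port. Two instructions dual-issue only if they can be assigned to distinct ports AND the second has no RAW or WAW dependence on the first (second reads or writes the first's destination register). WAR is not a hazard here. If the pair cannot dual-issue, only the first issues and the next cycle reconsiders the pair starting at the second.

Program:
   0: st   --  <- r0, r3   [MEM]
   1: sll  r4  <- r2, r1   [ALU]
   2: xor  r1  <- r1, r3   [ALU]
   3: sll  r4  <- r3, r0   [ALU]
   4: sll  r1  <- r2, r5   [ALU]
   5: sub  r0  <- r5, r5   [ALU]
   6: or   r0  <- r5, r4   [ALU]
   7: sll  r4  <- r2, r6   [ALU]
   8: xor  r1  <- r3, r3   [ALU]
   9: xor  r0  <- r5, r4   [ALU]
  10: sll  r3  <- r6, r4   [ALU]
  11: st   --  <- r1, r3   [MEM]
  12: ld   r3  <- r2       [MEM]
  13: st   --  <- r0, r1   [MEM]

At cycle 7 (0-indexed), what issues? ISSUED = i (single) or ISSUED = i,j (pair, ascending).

ISSUED = 12

c0: i0&i1 st;sll  pair
c1: i2&i3 xor;sll  pair
c2: i4&i5 sll;sub  pair
c3: i6&i7 or;sll  pair
c4: i8&i9 xor;xor  pair
c5: i10 sll  RAW r3
c6: i11 st  no-port MEM/MEM
c7: i12 ld  no-port MEM/MEM
c8: i13 st  tail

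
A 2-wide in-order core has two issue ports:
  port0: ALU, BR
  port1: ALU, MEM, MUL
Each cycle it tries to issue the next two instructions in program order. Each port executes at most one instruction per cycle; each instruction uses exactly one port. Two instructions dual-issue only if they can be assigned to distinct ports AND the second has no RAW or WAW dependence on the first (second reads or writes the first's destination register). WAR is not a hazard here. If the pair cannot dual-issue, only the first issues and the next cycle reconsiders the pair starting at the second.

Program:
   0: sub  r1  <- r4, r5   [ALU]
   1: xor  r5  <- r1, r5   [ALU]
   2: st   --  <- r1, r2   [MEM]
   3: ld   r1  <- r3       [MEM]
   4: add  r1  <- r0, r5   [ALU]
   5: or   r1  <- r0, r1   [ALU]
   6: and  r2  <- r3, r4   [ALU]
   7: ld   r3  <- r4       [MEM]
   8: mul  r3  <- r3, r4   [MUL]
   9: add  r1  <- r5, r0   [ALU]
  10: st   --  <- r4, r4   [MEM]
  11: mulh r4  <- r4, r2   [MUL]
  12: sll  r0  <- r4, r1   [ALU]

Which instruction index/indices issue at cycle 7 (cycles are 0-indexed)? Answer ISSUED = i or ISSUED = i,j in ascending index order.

  cy0 -> i0 (sub.ALU) RAW r1
  cy1 -> i1/i2 (xor.ALU/st.MEM) dual
  cy2 -> i3 (ld.MEM) WAW r1
  cy3 -> i4 (add.ALU) RAW+WAW r1
  cy4 -> i5/i6 (or.ALU/and.ALU) dual
  cy5 -> i7 (ld.MEM) no-port MEM/MUL
  cy6 -> i8/i9 (mul.MUL/add.ALU) dual
  cy7 -> i10 (st.MEM) no-port MEM/MUL
  cy8 -> i11 (mulh.MUL) RAW r4
  cy9 -> i12 (sll.ALU) tail

ISSUED = 10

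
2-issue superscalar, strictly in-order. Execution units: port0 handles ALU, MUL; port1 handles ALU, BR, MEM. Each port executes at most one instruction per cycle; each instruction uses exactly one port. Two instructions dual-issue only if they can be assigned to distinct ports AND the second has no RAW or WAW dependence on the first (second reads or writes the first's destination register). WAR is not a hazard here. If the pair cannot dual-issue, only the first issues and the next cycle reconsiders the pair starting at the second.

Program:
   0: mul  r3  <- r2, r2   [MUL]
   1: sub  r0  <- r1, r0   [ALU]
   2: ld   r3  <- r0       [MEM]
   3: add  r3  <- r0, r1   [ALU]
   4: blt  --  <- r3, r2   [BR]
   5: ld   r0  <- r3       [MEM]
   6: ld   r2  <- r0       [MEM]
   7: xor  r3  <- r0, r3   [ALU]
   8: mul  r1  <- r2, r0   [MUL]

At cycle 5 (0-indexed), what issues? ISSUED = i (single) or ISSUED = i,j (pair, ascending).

ISSUED = 6,7

0. mul sub @i0,i1  | dual
1. ld @i2  | WAW r3
2. add @i3  | RAW r3
3. blt @i4  | no-port BR/MEM
4. ld @i5  | no-port MEM/MEM
5. ld xor @i6,i7  | dual
6. mul @i8  | tail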